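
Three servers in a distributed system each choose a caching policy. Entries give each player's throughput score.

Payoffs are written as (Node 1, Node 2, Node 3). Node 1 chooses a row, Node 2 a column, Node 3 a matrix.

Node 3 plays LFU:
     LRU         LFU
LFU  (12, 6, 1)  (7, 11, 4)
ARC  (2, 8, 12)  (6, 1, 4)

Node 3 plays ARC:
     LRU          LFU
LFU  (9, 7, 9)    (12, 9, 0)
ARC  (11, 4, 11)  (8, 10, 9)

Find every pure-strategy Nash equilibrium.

The unique pure-strategy Nash equilibrium is (LFU, LFU, LFU).

Node 1 against (LRU, LFU): payoffs 12, 2 → best response LFU.
Node 1 against (LRU, ARC): payoffs 9, 11 → best response ARC.
Node 1 against (LFU, LFU): payoffs 7, 6 → best response LFU.
Node 1 against (LFU, ARC): payoffs 12, 8 → best response LFU.
Node 2 against (LFU, LFU): payoffs 6, 11 → best response LFU.
Node 2 against (LFU, ARC): payoffs 7, 9 → best response LFU.
Node 2 against (ARC, LFU): payoffs 8, 1 → best response LRU.
Node 2 against (ARC, ARC): payoffs 4, 10 → best response LFU.
Node 3 against (LFU, LRU): payoffs 1, 9 → best response ARC.
Node 3 against (LFU, LFU): payoffs 4, 0 → best response LFU.
Node 3 against (ARC, LRU): payoffs 12, 11 → best response LFU.
Node 3 against (ARC, LFU): payoffs 4, 9 → best response ARC.
Mutual best responses: (LFU, LFU, LFU).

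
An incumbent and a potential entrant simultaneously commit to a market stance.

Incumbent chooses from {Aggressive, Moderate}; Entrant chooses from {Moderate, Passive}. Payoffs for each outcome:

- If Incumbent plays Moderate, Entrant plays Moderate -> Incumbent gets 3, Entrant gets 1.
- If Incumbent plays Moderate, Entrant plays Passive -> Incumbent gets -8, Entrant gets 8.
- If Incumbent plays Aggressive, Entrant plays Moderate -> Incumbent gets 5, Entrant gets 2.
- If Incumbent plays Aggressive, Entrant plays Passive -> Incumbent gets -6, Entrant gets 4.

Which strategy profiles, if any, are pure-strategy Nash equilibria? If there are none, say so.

(Aggressive, Moderate): Entrant can switch to Passive (2 → 4). Not NE.
(Aggressive, Passive): Incumbent gets -6, best alternative -8; Entrant gets 4, best alternative 2. No profitable deviation — NE.
(Moderate, Moderate): Incumbent can switch to Aggressive (3 → 5). Not NE.
(Moderate, Passive): Incumbent can switch to Aggressive (-8 → -6). Not NE.

The unique pure-strategy Nash equilibrium is (Aggressive, Passive).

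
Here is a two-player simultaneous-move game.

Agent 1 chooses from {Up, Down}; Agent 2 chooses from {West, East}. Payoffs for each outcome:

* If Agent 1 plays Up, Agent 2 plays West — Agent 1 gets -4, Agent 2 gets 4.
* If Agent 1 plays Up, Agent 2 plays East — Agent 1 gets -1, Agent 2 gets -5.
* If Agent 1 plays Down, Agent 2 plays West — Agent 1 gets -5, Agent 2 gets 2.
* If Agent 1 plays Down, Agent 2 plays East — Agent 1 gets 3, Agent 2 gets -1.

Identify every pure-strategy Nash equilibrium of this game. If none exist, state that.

Pure NE: (Up, West)

For each strategy profile, look for a profitable unilateral deviation.
(Up, West): Agent 1 gets -4, best alternative -5; Agent 2 gets 4, best alternative -5. No profitable deviation — NE.
(Up, East): Agent 1 can switch to Down (-1 → 3). Not NE.
(Down, West): Agent 1 can switch to Up (-5 → -4). Not NE.
(Down, East): Agent 2 can switch to West (-1 → 2). Not NE.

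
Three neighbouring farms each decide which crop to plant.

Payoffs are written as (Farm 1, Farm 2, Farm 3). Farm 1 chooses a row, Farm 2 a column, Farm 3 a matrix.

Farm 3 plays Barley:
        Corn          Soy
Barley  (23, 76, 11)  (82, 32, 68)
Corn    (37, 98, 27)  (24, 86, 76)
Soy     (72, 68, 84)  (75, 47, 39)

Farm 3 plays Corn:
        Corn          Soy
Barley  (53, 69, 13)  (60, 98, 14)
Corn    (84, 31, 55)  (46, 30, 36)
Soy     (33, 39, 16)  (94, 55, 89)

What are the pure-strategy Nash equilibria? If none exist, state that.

The pure Nash equilibria are (Corn, Corn, Corn); (Soy, Corn, Barley); (Soy, Soy, Corn).

Farm 1 against (Corn, Barley): payoffs 23, 37, 72 → best response Soy.
Farm 1 against (Corn, Corn): payoffs 53, 84, 33 → best response Corn.
Farm 1 against (Soy, Barley): payoffs 82, 24, 75 → best response Barley.
Farm 1 against (Soy, Corn): payoffs 60, 46, 94 → best response Soy.
Farm 2 against (Barley, Barley): payoffs 76, 32 → best response Corn.
Farm 2 against (Barley, Corn): payoffs 69, 98 → best response Soy.
Farm 2 against (Corn, Barley): payoffs 98, 86 → best response Corn.
Farm 2 against (Corn, Corn): payoffs 31, 30 → best response Corn.
Farm 2 against (Soy, Barley): payoffs 68, 47 → best response Corn.
Farm 2 against (Soy, Corn): payoffs 39, 55 → best response Soy.
Farm 3 against (Barley, Corn): payoffs 11, 13 → best response Corn.
Farm 3 against (Barley, Soy): payoffs 68, 14 → best response Barley.
Farm 3 against (Corn, Corn): payoffs 27, 55 → best response Corn.
Farm 3 against (Corn, Soy): payoffs 76, 36 → best response Barley.
Farm 3 against (Soy, Corn): payoffs 84, 16 → best response Barley.
Farm 3 against (Soy, Soy): payoffs 39, 89 → best response Corn.
Mutual best responses: (Corn, Corn, Corn); (Soy, Corn, Barley); (Soy, Soy, Corn).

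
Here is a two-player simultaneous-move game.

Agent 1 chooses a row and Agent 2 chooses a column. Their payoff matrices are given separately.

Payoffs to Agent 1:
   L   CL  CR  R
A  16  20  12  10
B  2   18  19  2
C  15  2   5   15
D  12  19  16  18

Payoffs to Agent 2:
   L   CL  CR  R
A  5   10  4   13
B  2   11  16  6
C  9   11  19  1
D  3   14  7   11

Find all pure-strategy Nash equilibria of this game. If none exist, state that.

The unique pure-strategy Nash equilibrium is (B, CR).

(A, L): Agent 2 can switch to CL (5 → 10). Not NE.
(A, CL): Agent 2 can switch to R (10 → 13). Not NE.
(A, CR): Agent 1 can switch to B (12 → 19). Not NE.
(A, R): Agent 1 can switch to C (10 → 15). Not NE.
(B, L): Agent 1 can switch to A (2 → 16). Not NE.
(B, CL): Agent 1 can switch to A (18 → 20). Not NE.
(B, CR): Agent 1 gets 19, best alternative 16; Agent 2 gets 16, best alternative 11. No profitable deviation — NE.
(B, R): Agent 1 can switch to A (2 → 10). Not NE.
(C, L): Agent 1 can switch to A (15 → 16). Not NE.
(The remaining 7 profiles each have a profitable deviation by the same check.)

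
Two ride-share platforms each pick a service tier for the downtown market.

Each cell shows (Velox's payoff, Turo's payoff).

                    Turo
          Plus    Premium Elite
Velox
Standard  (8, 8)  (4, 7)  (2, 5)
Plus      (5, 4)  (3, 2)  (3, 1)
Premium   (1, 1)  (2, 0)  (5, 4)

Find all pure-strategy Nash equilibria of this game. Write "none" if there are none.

Pure-strategy Nash equilibria: (Standard, Plus) and (Premium, Elite)

(Standard, Plus): Velox gets 8, best alternative 5; Turo gets 8, best alternative 7. No profitable deviation — NE.
(Standard, Premium): Turo can switch to Plus (7 → 8). Not NE.
(Standard, Elite): Velox can switch to Plus (2 → 3). Not NE.
(Plus, Plus): Velox can switch to Standard (5 → 8). Not NE.
(Plus, Premium): Velox can switch to Standard (3 → 4). Not NE.
(Plus, Elite): Velox can switch to Premium (3 → 5). Not NE.
(Premium, Plus): Velox can switch to Standard (1 → 8). Not NE.
(Premium, Premium): Velox can switch to Standard (2 → 4). Not NE.
(Premium, Elite): Velox gets 5, best alternative 3; Turo gets 4, best alternative 1. No profitable deviation — NE.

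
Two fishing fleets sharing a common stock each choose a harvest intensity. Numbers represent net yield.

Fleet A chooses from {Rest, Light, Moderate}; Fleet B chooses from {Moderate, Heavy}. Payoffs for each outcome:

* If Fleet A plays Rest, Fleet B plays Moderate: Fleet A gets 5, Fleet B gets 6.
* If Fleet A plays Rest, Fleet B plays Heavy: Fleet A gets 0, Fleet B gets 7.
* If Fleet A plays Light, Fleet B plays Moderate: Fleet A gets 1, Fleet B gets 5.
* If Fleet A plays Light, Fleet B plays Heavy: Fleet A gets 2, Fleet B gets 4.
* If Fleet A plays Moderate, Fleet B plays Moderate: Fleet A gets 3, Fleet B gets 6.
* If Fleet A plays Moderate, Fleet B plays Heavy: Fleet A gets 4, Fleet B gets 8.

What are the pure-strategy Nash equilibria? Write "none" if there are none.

Pure NE: (Moderate, Heavy)

(Rest, Moderate): Fleet B can switch to Heavy (6 → 7). Not NE.
(Rest, Heavy): Fleet A can switch to Light (0 → 2). Not NE.
(Light, Moderate): Fleet A can switch to Rest (1 → 5). Not NE.
(Light, Heavy): Fleet A can switch to Moderate (2 → 4). Not NE.
(Moderate, Moderate): Fleet A can switch to Rest (3 → 5). Not NE.
(Moderate, Heavy): Fleet A gets 4, best alternative 2; Fleet B gets 8, best alternative 6. No profitable deviation — NE.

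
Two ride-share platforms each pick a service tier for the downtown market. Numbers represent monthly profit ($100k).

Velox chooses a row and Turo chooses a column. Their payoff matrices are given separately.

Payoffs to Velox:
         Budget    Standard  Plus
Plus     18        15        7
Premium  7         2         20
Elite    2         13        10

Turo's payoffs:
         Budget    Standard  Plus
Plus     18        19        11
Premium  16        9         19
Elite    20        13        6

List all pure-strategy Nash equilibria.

For each strategy profile, look for a profitable unilateral deviation.
(Plus, Budget): Turo can switch to Standard (18 → 19). Not NE.
(Plus, Standard): Velox gets 15, best alternative 13; Turo gets 19, best alternative 18. No profitable deviation — NE.
(Plus, Plus): Velox can switch to Premium (7 → 20). Not NE.
(Premium, Budget): Velox can switch to Plus (7 → 18). Not NE.
(Premium, Standard): Velox can switch to Plus (2 → 15). Not NE.
(Premium, Plus): Velox gets 20, best alternative 10; Turo gets 19, best alternative 16. No profitable deviation — NE.
(Elite, Budget): Velox can switch to Plus (2 → 18). Not NE.
(Elite, Standard): Velox can switch to Plus (13 → 15). Not NE.
(Elite, Plus): Velox can switch to Premium (10 → 20). Not NE.

The pure Nash equilibria are (Plus, Standard) and (Premium, Plus).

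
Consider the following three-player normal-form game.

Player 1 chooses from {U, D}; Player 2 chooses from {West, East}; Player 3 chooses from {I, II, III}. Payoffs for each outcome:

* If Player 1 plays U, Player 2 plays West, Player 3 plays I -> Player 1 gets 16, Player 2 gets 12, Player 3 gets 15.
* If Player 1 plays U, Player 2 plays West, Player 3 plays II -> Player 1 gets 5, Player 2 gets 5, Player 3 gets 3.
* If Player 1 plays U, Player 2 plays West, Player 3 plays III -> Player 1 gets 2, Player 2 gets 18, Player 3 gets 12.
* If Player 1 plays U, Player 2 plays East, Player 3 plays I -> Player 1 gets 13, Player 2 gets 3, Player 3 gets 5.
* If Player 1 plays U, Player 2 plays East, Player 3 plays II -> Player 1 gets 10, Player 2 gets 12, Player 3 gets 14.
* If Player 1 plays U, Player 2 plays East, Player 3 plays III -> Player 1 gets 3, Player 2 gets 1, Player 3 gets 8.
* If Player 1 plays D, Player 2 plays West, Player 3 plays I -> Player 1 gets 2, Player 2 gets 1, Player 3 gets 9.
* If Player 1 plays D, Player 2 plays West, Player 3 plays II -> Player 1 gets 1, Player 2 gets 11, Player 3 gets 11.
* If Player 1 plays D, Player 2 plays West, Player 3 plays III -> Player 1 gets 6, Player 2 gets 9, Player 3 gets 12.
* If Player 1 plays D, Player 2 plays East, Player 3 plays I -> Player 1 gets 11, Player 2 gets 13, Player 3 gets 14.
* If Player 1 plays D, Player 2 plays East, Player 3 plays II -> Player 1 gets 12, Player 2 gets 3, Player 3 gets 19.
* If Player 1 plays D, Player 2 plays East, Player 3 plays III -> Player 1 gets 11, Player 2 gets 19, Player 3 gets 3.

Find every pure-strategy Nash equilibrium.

For each player, find the best response to each opponent profile; mutual best responses are the pure NE.
Player 1 against (West, I): payoffs 16, 2 → best response U.
Player 1 against (West, II): payoffs 5, 1 → best response U.
Player 1 against (West, III): payoffs 2, 6 → best response D.
Player 1 against (East, I): payoffs 13, 11 → best response U.
Player 1 against (East, II): payoffs 10, 12 → best response D.
Player 1 against (East, III): payoffs 3, 11 → best response D.
Player 2 against (U, I): payoffs 12, 3 → best response West.
Player 2 against (U, II): payoffs 5, 12 → best response East.
Player 2 against (U, III): payoffs 18, 1 → best response West.
Player 2 against (D, I): payoffs 1, 13 → best response East.
Player 2 against (D, II): payoffs 11, 3 → best response West.
Player 2 against (D, III): payoffs 9, 19 → best response East.
Player 3 against (U, West): payoffs 15, 3, 12 → best response I.
Player 3 against (U, East): payoffs 5, 14, 8 → best response II.
Player 3 against (D, West): payoffs 9, 11, 12 → best response III.
Player 3 against (D, East): payoffs 14, 19, 3 → best response II.
Mutual best responses: (U, West, I).

Pure NE: (U, West, I)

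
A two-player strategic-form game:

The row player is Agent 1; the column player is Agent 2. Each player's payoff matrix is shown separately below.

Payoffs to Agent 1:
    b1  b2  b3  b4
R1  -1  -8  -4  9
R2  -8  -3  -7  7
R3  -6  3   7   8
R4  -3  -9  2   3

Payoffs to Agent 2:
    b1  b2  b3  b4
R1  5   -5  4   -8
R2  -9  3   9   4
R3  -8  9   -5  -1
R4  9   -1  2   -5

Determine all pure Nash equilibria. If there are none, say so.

Agent 1 against b1: payoffs -1, -8, -6, -3 → best response R1.
Agent 1 against b2: payoffs -8, -3, 3, -9 → best response R3.
Agent 1 against b3: payoffs -4, -7, 7, 2 → best response R3.
Agent 1 against b4: payoffs 9, 7, 8, 3 → best response R1.
Agent 2 against R1: payoffs 5, -5, 4, -8 → best response b1.
Agent 2 against R2: payoffs -9, 3, 9, 4 → best response b3.
Agent 2 against R3: payoffs -8, 9, -5, -1 → best response b2.
Agent 2 against R4: payoffs 9, -1, 2, -5 → best response b1.
Mutual best responses: (R1, b1); (R3, b2).

(R1, b1); (R3, b2)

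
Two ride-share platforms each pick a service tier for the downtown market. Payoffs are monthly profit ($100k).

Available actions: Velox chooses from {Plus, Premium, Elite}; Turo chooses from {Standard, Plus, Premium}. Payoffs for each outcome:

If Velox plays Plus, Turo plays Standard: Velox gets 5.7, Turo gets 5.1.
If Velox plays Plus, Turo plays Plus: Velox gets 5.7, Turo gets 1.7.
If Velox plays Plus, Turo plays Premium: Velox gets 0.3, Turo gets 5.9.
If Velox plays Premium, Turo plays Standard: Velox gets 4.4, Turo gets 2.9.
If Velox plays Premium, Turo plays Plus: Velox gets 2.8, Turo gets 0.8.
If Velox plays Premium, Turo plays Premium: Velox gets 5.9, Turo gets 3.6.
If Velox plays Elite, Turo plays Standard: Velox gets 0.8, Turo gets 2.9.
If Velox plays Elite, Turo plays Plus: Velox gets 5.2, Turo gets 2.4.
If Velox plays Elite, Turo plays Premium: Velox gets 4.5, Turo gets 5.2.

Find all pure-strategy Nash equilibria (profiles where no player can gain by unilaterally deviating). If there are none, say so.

For each player, find the best response to each opponent profile; mutual best responses are the pure NE.
Velox against Standard: payoffs 5.7, 4.4, 0.8 → best response Plus.
Velox against Plus: payoffs 5.7, 2.8, 5.2 → best response Plus.
Velox against Premium: payoffs 0.3, 5.9, 4.5 → best response Premium.
Turo against Plus: payoffs 5.1, 1.7, 5.9 → best response Premium.
Turo against Premium: payoffs 2.9, 0.8, 3.6 → best response Premium.
Turo against Elite: payoffs 2.9, 2.4, 5.2 → best response Premium.
Mutual best responses: (Premium, Premium).

(Premium, Premium)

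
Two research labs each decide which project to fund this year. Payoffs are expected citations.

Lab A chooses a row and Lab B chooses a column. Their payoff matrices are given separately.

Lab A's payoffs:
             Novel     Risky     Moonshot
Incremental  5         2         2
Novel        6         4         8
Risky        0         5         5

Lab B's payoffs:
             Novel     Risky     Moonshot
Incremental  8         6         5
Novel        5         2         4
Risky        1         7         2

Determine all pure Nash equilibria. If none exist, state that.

(Novel, Novel), (Risky, Risky)

(Incremental, Novel): Lab A can switch to Novel (5 → 6). Not NE.
(Incremental, Risky): Lab A can switch to Novel (2 → 4). Not NE.
(Incremental, Moonshot): Lab A can switch to Novel (2 → 8). Not NE.
(Novel, Novel): Lab A gets 6, best alternative 5; Lab B gets 5, best alternative 4. No profitable deviation — NE.
(Novel, Risky): Lab A can switch to Risky (4 → 5). Not NE.
(Novel, Moonshot): Lab B can switch to Novel (4 → 5). Not NE.
(Risky, Novel): Lab A can switch to Incremental (0 → 5). Not NE.
(Risky, Risky): Lab A gets 5, best alternative 4; Lab B gets 7, best alternative 2. No profitable deviation — NE.
(The remaining 1 profile has a profitable deviation by the same check.)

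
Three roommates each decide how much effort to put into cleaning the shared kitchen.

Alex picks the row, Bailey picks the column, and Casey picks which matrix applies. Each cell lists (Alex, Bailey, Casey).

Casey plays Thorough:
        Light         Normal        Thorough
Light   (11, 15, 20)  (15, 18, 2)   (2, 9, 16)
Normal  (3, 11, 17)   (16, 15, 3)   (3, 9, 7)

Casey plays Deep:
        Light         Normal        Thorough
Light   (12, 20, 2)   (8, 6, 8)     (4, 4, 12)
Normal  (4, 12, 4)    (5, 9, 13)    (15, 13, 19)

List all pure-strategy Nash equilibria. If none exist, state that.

Check each profile: it is a Nash equilibrium iff no player can strictly gain by switching unilaterally.
(Light, Light, Thorough): Bailey can switch to Normal (15 → 18). Not NE.
(Light, Light, Deep): Casey can switch to Thorough (2 → 20). Not NE.
(Light, Normal, Thorough): Alex can switch to Normal (15 → 16). Not NE.
(Light, Normal, Deep): Bailey can switch to Light (6 → 20). Not NE.
(Light, Thorough, Thorough): Alex can switch to Normal (2 → 3). Not NE.
(Light, Thorough, Deep): Alex can switch to Normal (4 → 15). Not NE.
(Normal, Light, Thorough): Alex can switch to Light (3 → 11). Not NE.
(Normal, Light, Deep): Alex can switch to Light (4 → 12). Not NE.
(Normal, Normal, Thorough): Casey can switch to Deep (3 → 13). Not NE.
(Normal, Normal, Deep): Alex can switch to Light (5 → 8). Not NE.
(Normal, Thorough, Thorough): Bailey can switch to Light (9 → 11). Not NE.
(Normal, Thorough, Deep): Alex gets 15, best alternative 4; Bailey gets 13, best alternative 12; Casey gets 19, best alternative 7. No profitable deviation — NE.

Pure NE: (Normal, Thorough, Deep)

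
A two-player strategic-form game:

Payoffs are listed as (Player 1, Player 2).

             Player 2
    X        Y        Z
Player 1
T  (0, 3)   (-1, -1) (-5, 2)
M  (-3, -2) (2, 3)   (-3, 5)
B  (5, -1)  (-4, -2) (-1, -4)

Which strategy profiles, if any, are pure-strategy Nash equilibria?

(T, X): Player 1 can switch to B (0 → 5). Not NE.
(T, Y): Player 1 can switch to M (-1 → 2). Not NE.
(T, Z): Player 1 can switch to M (-5 → -3). Not NE.
(M, X): Player 1 can switch to T (-3 → 0). Not NE.
(M, Y): Player 2 can switch to Z (3 → 5). Not NE.
(M, Z): Player 1 can switch to B (-3 → -1). Not NE.
(B, X): Player 1 gets 5, best alternative 0; Player 2 gets -1, best alternative -2. No profitable deviation — NE.
(B, Y): Player 1 can switch to T (-4 → -1). Not NE.
(B, Z): Player 2 can switch to X (-4 → -1). Not NE.

The unique pure-strategy Nash equilibrium is (B, X).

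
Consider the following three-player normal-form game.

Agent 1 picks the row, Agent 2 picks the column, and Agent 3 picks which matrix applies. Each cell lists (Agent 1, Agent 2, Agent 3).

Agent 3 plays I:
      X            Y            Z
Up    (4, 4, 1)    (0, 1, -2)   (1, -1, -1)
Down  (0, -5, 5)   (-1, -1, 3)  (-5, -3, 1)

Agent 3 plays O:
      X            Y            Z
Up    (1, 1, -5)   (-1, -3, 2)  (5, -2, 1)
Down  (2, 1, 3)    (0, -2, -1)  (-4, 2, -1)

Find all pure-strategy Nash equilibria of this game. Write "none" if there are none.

Agent 1 against (X, I): payoffs 4, 0 → best response Up.
Agent 1 against (X, O): payoffs 1, 2 → best response Down.
Agent 1 against (Y, I): payoffs 0, -1 → best response Up.
Agent 1 against (Y, O): payoffs -1, 0 → best response Down.
Agent 1 against (Z, I): payoffs 1, -5 → best response Up.
Agent 1 against (Z, O): payoffs 5, -4 → best response Up.
Agent 2 against (Up, I): payoffs 4, 1, -1 → best response X.
Agent 2 against (Up, O): payoffs 1, -3, -2 → best response X.
Agent 2 against (Down, I): payoffs -5, -1, -3 → best response Y.
Agent 2 against (Down, O): payoffs 1, -2, 2 → best response Z.
Agent 3 against (Up, X): payoffs 1, -5 → best response I.
Agent 3 against (Up, Y): payoffs -2, 2 → best response O.
Agent 3 against (Up, Z): payoffs -1, 1 → best response O.
Agent 3 against (Down, X): payoffs 5, 3 → best response I.
Agent 3 against (Down, Y): payoffs 3, -1 → best response I.
Agent 3 against (Down, Z): payoffs 1, -1 → best response I.
Mutual best responses: (Up, X, I).

Pure NE: (Up, X, I)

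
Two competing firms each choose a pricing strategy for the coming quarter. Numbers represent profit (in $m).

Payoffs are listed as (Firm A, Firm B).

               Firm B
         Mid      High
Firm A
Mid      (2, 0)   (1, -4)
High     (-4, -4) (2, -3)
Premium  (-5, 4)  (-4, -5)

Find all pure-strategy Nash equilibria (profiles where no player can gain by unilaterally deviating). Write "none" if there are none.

The pure Nash equilibria are (Mid, Mid); (High, High).

Firm A against Mid: payoffs 2, -4, -5 → best response Mid.
Firm A against High: payoffs 1, 2, -4 → best response High.
Firm B against Mid: payoffs 0, -4 → best response Mid.
Firm B against High: payoffs -4, -3 → best response High.
Firm B against Premium: payoffs 4, -5 → best response Mid.
Mutual best responses: (Mid, Mid); (High, High).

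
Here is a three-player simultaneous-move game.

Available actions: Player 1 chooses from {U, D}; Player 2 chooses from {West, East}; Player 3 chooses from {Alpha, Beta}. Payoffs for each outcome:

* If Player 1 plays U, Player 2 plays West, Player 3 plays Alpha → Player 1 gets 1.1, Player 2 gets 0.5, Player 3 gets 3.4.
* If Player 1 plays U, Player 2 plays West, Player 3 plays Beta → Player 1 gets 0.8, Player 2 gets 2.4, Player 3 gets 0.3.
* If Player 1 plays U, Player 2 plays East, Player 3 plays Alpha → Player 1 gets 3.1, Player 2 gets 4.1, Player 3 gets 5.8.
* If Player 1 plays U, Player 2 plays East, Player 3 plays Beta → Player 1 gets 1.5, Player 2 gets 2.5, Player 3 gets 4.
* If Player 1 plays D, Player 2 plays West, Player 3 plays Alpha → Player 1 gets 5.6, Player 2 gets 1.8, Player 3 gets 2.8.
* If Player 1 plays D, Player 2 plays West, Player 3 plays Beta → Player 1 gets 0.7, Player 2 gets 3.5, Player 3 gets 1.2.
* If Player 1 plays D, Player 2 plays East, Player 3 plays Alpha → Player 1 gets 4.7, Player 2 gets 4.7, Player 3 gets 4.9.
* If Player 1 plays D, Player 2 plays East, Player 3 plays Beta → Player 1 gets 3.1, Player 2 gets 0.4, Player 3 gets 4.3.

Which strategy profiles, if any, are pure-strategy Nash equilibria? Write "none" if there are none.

Pure NE: (D, East, Alpha)

For each player, find the best response to each opponent profile; mutual best responses are the pure NE.
Player 1 against (West, Alpha): payoffs 1.1, 5.6 → best response D.
Player 1 against (West, Beta): payoffs 0.8, 0.7 → best response U.
Player 1 against (East, Alpha): payoffs 3.1, 4.7 → best response D.
Player 1 against (East, Beta): payoffs 1.5, 3.1 → best response D.
Player 2 against (U, Alpha): payoffs 0.5, 4.1 → best response East.
Player 2 against (U, Beta): payoffs 2.4, 2.5 → best response East.
Player 2 against (D, Alpha): payoffs 1.8, 4.7 → best response East.
Player 2 against (D, Beta): payoffs 3.5, 0.4 → best response West.
Player 3 against (U, West): payoffs 3.4, 0.3 → best response Alpha.
Player 3 against (U, East): payoffs 5.8, 4 → best response Alpha.
Player 3 against (D, West): payoffs 2.8, 1.2 → best response Alpha.
Player 3 against (D, East): payoffs 4.9, 4.3 → best response Alpha.
Mutual best responses: (D, East, Alpha).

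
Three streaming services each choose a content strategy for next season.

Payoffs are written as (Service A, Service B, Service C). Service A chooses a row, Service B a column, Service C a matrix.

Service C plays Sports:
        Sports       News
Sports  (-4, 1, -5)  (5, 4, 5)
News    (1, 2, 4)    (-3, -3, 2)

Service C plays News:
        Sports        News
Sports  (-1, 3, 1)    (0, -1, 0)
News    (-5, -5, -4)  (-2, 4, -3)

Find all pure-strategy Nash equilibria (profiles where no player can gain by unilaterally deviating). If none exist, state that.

Service A against (Sports, Sports): payoffs -4, 1 → best response News.
Service A against (Sports, News): payoffs -1, -5 → best response Sports.
Service A against (News, Sports): payoffs 5, -3 → best response Sports.
Service A against (News, News): payoffs 0, -2 → best response Sports.
Service B against (Sports, Sports): payoffs 1, 4 → best response News.
Service B against (Sports, News): payoffs 3, -1 → best response Sports.
Service B against (News, Sports): payoffs 2, -3 → best response Sports.
Service B against (News, News): payoffs -5, 4 → best response News.
Service C against (Sports, Sports): payoffs -5, 1 → best response News.
Service C against (Sports, News): payoffs 5, 0 → best response Sports.
Service C against (News, Sports): payoffs 4, -4 → best response Sports.
Service C against (News, News): payoffs 2, -3 → best response Sports.
Mutual best responses: (Sports, Sports, News); (Sports, News, Sports); (News, Sports, Sports).

(Sports, Sports, News) and (Sports, News, Sports) and (News, Sports, Sports)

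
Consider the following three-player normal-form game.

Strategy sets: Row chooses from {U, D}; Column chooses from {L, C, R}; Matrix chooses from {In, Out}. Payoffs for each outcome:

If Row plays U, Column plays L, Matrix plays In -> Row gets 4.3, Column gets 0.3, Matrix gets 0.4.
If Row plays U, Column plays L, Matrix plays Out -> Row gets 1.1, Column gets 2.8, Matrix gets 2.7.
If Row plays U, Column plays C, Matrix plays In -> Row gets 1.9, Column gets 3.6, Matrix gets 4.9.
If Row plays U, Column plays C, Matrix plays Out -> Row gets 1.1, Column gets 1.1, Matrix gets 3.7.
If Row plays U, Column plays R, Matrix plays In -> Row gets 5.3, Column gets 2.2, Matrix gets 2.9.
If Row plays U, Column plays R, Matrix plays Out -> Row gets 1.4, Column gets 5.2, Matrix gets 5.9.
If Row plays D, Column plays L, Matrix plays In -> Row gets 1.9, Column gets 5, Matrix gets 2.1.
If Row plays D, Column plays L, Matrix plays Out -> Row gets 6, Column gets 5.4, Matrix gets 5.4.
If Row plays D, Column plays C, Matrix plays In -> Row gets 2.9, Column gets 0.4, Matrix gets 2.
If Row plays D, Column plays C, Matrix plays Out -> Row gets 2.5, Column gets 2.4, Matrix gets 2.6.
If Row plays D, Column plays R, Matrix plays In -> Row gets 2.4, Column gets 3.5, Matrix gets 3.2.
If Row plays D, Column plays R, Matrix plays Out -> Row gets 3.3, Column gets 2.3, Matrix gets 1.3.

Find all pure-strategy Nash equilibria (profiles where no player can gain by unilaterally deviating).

Pure NE: (D, L, Out)

Check each profile: it is a Nash equilibrium iff no player can strictly gain by switching unilaterally.
(U, L, In): Column can switch to C (0.3 → 3.6). Not NE.
(U, L, Out): Row can switch to D (1.1 → 6). Not NE.
(U, C, In): Row can switch to D (1.9 → 2.9). Not NE.
(U, C, Out): Row can switch to D (1.1 → 2.5). Not NE.
(U, R, In): Column can switch to C (2.2 → 3.6). Not NE.
(U, R, Out): Row can switch to D (1.4 → 3.3). Not NE.
(D, L, In): Row can switch to U (1.9 → 4.3). Not NE.
(D, L, Out): Row gets 6, best alternative 1.1; Column gets 5.4, best alternative 2.4; Matrix gets 5.4, best alternative 2.1. No profitable deviation — NE.
(D, C, In): Column can switch to L (0.4 → 5). Not NE.
(D, C, Out): Column can switch to L (2.4 → 5.4). Not NE.
(D, R, In): Row can switch to U (2.4 → 5.3). Not NE.
(D, R, Out): Column can switch to L (2.3 → 5.4). Not NE.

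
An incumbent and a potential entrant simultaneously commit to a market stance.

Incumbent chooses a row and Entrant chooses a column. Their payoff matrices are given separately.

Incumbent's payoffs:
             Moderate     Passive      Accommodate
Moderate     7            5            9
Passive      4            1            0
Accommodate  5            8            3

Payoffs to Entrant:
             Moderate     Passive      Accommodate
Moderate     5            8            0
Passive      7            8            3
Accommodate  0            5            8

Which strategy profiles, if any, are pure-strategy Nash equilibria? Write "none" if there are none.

No pure-strategy Nash equilibrium.

For each strategy profile, look for a profitable unilateral deviation.
(Moderate, Moderate): Entrant can switch to Passive (5 → 8). Not NE.
(Moderate, Passive): Incumbent can switch to Accommodate (5 → 8). Not NE.
(Moderate, Accommodate): Entrant can switch to Moderate (0 → 5). Not NE.
(Passive, Moderate): Incumbent can switch to Moderate (4 → 7). Not NE.
(Passive, Passive): Incumbent can switch to Moderate (1 → 5). Not NE.
(Passive, Accommodate): Incumbent can switch to Moderate (0 → 9). Not NE.
(Accommodate, Moderate): Incumbent can switch to Moderate (5 → 7). Not NE.
(Accommodate, Passive): Entrant can switch to Accommodate (5 → 8). Not NE.
(Accommodate, Accommodate): Incumbent can switch to Moderate (3 → 9). Not NE.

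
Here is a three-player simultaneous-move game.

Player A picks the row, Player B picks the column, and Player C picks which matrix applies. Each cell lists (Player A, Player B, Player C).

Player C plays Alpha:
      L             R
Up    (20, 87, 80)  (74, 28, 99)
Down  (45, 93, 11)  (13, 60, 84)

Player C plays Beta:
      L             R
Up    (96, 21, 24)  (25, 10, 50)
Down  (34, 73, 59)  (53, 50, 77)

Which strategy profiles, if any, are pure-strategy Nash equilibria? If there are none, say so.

none

Player A against (L, Alpha): payoffs 20, 45 → best response Down.
Player A against (L, Beta): payoffs 96, 34 → best response Up.
Player A against (R, Alpha): payoffs 74, 13 → best response Up.
Player A against (R, Beta): payoffs 25, 53 → best response Down.
Player B against (Up, Alpha): payoffs 87, 28 → best response L.
Player B against (Up, Beta): payoffs 21, 10 → best response L.
Player B against (Down, Alpha): payoffs 93, 60 → best response L.
Player B against (Down, Beta): payoffs 73, 50 → best response L.
Player C against (Up, L): payoffs 80, 24 → best response Alpha.
Player C against (Up, R): payoffs 99, 50 → best response Alpha.
Player C against (Down, L): payoffs 11, 59 → best response Beta.
Player C against (Down, R): payoffs 84, 77 → best response Alpha.
No profile is a mutual best response for all players.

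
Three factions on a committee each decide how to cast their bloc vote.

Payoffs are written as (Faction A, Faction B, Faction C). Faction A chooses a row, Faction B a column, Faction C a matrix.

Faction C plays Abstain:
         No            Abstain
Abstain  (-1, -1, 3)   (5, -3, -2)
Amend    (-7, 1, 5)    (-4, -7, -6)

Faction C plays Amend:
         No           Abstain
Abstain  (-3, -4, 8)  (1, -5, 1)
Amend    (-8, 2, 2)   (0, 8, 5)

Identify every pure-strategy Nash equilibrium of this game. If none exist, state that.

Faction A against (No, Abstain): payoffs -1, -7 → best response Abstain.
Faction A against (No, Amend): payoffs -3, -8 → best response Abstain.
Faction A against (Abstain, Abstain): payoffs 5, -4 → best response Abstain.
Faction A against (Abstain, Amend): payoffs 1, 0 → best response Abstain.
Faction B against (Abstain, Abstain): payoffs -1, -3 → best response No.
Faction B against (Abstain, Amend): payoffs -4, -5 → best response No.
Faction B against (Amend, Abstain): payoffs 1, -7 → best response No.
Faction B against (Amend, Amend): payoffs 2, 8 → best response Abstain.
Faction C against (Abstain, No): payoffs 3, 8 → best response Amend.
Faction C against (Abstain, Abstain): payoffs -2, 1 → best response Amend.
Faction C against (Amend, No): payoffs 5, 2 → best response Abstain.
Faction C against (Amend, Abstain): payoffs -6, 5 → best response Amend.
Mutual best responses: (Abstain, No, Amend).

(Abstain, No, Amend)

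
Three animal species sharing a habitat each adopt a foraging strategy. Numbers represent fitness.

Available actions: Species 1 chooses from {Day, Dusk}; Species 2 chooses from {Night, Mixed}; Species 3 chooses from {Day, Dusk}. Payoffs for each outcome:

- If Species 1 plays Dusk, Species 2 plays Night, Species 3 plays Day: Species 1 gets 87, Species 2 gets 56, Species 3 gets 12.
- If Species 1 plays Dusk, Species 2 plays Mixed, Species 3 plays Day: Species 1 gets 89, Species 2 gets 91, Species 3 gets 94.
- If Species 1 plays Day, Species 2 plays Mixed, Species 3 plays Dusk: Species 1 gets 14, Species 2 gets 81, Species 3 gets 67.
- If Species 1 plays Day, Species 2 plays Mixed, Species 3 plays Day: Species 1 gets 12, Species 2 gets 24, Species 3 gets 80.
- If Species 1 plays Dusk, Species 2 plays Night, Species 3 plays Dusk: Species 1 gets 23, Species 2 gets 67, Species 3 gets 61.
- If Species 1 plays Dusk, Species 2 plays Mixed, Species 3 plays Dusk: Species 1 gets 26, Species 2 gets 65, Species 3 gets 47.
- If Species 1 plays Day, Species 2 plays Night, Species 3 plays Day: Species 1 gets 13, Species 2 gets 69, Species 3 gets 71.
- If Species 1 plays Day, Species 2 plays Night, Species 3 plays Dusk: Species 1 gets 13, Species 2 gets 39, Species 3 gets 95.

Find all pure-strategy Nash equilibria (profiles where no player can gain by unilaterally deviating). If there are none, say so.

For each player, find the best response to each opponent profile; mutual best responses are the pure NE.
Species 1 against (Night, Day): payoffs 13, 87 → best response Dusk.
Species 1 against (Night, Dusk): payoffs 13, 23 → best response Dusk.
Species 1 against (Mixed, Day): payoffs 12, 89 → best response Dusk.
Species 1 against (Mixed, Dusk): payoffs 14, 26 → best response Dusk.
Species 2 against (Day, Day): payoffs 69, 24 → best response Night.
Species 2 against (Day, Dusk): payoffs 39, 81 → best response Mixed.
Species 2 against (Dusk, Day): payoffs 56, 91 → best response Mixed.
Species 2 against (Dusk, Dusk): payoffs 67, 65 → best response Night.
Species 3 against (Day, Night): payoffs 71, 95 → best response Dusk.
Species 3 against (Day, Mixed): payoffs 80, 67 → best response Day.
Species 3 against (Dusk, Night): payoffs 12, 61 → best response Dusk.
Species 3 against (Dusk, Mixed): payoffs 94, 47 → best response Day.
Mutual best responses: (Dusk, Night, Dusk); (Dusk, Mixed, Day).

(Dusk, Night, Dusk), (Dusk, Mixed, Day)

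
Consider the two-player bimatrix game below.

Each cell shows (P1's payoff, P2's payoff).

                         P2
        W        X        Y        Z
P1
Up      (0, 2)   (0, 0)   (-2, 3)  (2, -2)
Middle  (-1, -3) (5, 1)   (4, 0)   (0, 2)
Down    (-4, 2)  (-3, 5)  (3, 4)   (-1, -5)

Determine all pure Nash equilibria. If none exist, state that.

(Up, W): P2 can switch to Y (2 → 3). Not NE.
(Up, X): P1 can switch to Middle (0 → 5). Not NE.
(Up, Y): P1 can switch to Middle (-2 → 4). Not NE.
(Up, Z): P2 can switch to W (-2 → 2). Not NE.
(Middle, W): P1 can switch to Up (-1 → 0). Not NE.
(Middle, X): P2 can switch to Z (1 → 2). Not NE.
(Middle, Y): P2 can switch to X (0 → 1). Not NE.
(Middle, Z): P1 can switch to Up (0 → 2). Not NE.
(Down, W): P1 can switch to Up (-4 → 0). Not NE.
(Down, X): P1 can switch to Up (-3 → 0). Not NE.
(Down, Y): P1 can switch to Middle (3 → 4). Not NE.
(Down, Z): P1 can switch to Up (-1 → 2). Not NE.

There is no pure-strategy Nash equilibrium.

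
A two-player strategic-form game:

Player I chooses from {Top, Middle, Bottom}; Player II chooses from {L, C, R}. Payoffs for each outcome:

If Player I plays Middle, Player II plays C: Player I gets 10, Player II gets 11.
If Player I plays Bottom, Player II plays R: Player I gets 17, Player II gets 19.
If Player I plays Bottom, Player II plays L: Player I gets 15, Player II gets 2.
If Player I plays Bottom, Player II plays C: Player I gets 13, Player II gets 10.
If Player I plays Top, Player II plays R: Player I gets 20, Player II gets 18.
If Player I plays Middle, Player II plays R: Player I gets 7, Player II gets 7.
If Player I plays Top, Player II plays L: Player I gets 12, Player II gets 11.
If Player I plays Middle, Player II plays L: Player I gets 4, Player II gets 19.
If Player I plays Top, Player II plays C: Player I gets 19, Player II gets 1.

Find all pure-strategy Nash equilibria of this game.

Player I against L: payoffs 12, 4, 15 → best response Bottom.
Player I against C: payoffs 19, 10, 13 → best response Top.
Player I against R: payoffs 20, 7, 17 → best response Top.
Player II against Top: payoffs 11, 1, 18 → best response R.
Player II against Middle: payoffs 19, 11, 7 → best response L.
Player II against Bottom: payoffs 2, 10, 19 → best response R.
Mutual best responses: (Top, R).

(Top, R)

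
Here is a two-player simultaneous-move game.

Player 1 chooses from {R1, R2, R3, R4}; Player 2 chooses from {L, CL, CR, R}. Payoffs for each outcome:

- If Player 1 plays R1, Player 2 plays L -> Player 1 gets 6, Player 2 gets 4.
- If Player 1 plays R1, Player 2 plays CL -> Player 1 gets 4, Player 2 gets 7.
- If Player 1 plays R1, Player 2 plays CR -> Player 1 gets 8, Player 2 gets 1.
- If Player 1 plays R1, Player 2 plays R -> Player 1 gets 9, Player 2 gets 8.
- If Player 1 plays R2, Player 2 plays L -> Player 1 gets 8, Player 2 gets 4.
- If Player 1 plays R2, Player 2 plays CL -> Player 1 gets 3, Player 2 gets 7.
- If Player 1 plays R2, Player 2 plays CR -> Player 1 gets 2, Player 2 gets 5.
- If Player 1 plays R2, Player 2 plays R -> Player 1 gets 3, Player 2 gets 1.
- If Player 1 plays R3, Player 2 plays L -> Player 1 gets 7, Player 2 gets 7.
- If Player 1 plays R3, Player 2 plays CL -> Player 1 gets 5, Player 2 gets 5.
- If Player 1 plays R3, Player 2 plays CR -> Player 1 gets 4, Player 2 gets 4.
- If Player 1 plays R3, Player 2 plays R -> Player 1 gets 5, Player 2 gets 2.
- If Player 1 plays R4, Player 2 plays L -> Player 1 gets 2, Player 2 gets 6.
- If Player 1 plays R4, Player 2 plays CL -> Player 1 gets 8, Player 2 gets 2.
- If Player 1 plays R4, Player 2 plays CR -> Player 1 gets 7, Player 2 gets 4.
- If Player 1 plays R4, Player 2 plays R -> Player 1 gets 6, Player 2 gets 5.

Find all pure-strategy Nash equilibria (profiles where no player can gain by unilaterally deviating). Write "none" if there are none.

(R1, L): Player 1 can switch to R2 (6 → 8). Not NE.
(R1, CL): Player 1 can switch to R3 (4 → 5). Not NE.
(R1, CR): Player 2 can switch to L (1 → 4). Not NE.
(R1, R): Player 1 gets 9, best alternative 6; Player 2 gets 8, best alternative 7. No profitable deviation — NE.
(R2, L): Player 2 can switch to CL (4 → 7). Not NE.
(R2, CL): Player 1 can switch to R1 (3 → 4). Not NE.
(R2, CR): Player 1 can switch to R1 (2 → 8). Not NE.
(The remaining 9 profiles each have a profitable deviation by the same check.)

Pure NE: (R1, R)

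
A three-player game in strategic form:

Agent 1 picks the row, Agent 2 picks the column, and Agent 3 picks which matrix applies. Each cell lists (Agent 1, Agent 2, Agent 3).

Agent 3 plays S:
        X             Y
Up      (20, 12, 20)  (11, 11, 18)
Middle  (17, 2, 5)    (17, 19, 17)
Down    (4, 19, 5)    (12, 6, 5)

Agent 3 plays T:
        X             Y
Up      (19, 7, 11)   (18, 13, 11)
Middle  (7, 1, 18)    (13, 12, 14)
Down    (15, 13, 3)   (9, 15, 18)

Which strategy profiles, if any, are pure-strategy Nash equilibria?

For each player, find the best response to each opponent profile; mutual best responses are the pure NE.
Agent 1 against (X, S): payoffs 20, 17, 4 → best response Up.
Agent 1 against (X, T): payoffs 19, 7, 15 → best response Up.
Agent 1 against (Y, S): payoffs 11, 17, 12 → best response Middle.
Agent 1 against (Y, T): payoffs 18, 13, 9 → best response Up.
Agent 2 against (Up, S): payoffs 12, 11 → best response X.
Agent 2 against (Up, T): payoffs 7, 13 → best response Y.
Agent 2 against (Middle, S): payoffs 2, 19 → best response Y.
Agent 2 against (Middle, T): payoffs 1, 12 → best response Y.
Agent 2 against (Down, S): payoffs 19, 6 → best response X.
Agent 2 against (Down, T): payoffs 13, 15 → best response Y.
Agent 3 against (Up, X): payoffs 20, 11 → best response S.
Agent 3 against (Up, Y): payoffs 18, 11 → best response S.
Agent 3 against (Middle, X): payoffs 5, 18 → best response T.
Agent 3 against (Middle, Y): payoffs 17, 14 → best response S.
Agent 3 against (Down, X): payoffs 5, 3 → best response S.
Agent 3 against (Down, Y): payoffs 5, 18 → best response T.
Mutual best responses: (Up, X, S); (Middle, Y, S).

(Up, X, S) and (Middle, Y, S)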